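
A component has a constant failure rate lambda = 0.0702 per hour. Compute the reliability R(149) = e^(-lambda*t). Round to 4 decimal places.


lambda = 0.0702
t = 149
lambda * t = 10.4598
R(t) = e^(-10.4598)
R(t) = 0.0

0.0


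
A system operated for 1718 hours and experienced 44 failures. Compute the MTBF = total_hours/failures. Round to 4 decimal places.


total_hours = 1718
failures = 44
MTBF = 1718 / 44
MTBF = 39.0455

39.0455


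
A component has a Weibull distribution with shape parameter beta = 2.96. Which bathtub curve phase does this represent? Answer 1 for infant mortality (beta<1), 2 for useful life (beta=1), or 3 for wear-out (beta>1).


beta = 2.96
Compare beta to 1:
beta < 1 => infant mortality (phase 1)
beta = 1 => useful life (phase 2)
beta > 1 => wear-out (phase 3)
Since beta = 2.96, this is wear-out (increasing failure rate)
Phase = 3

3


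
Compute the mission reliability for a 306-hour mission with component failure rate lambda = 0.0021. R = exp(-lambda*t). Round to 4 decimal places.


lambda = 0.0021
mission_time = 306
lambda * t = 0.0021 * 306 = 0.6426
R = exp(-0.6426)
R = 0.5259

0.5259


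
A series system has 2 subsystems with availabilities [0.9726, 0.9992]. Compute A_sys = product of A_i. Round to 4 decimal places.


Subsystems: [0.9726, 0.9992]
After subsystem 1 (A=0.9726): product = 0.9726
After subsystem 2 (A=0.9992): product = 0.9718
A_sys = 0.9718

0.9718


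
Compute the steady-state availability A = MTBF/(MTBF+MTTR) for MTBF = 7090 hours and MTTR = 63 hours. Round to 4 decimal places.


MTBF = 7090
MTTR = 63
MTBF + MTTR = 7153
A = 7090 / 7153
A = 0.9912

0.9912


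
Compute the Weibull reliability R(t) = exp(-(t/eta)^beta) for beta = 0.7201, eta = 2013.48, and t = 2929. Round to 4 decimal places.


beta = 0.7201, eta = 2013.48, t = 2929
t/eta = 2929 / 2013.48 = 1.4547
(t/eta)^beta = 1.4547^0.7201 = 1.3098
R(t) = exp(-1.3098)
R(t) = 0.2699

0.2699


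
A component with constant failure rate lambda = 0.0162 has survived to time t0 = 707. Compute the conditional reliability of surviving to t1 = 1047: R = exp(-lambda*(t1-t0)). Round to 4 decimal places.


lambda = 0.0162
t0 = 707, t1 = 1047
t1 - t0 = 340
lambda * (t1-t0) = 0.0162 * 340 = 5.508
R = exp(-5.508)
R = 0.0041

0.0041


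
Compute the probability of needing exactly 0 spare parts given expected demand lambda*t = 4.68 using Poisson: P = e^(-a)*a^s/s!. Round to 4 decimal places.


a = 4.68, s = 0
e^(-a) = e^(-4.68) = 0.0093
a^s = 4.68^0 = 1.0
s! = 1
P = 0.0093 * 1.0 / 1
P = 0.0093

0.0093


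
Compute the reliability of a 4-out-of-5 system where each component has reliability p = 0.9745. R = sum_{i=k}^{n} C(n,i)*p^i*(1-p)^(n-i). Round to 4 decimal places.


k = 4, n = 5, p = 0.9745
i=4: C(5,4)=5 * 0.9745^4 * 0.0255^1 = 0.115
i=5: C(5,5)=1 * 0.9745^5 * 0.0255^0 = 0.8788
R = sum of terms = 0.9938

0.9938


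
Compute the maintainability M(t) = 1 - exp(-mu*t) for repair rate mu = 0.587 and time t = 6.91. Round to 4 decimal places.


mu = 0.587, t = 6.91
mu * t = 0.587 * 6.91 = 4.0562
exp(-4.0562) = 0.0173
M(t) = 1 - 0.0173
M(t) = 0.9827

0.9827


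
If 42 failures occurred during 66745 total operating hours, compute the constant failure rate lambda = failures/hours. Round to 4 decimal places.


failures = 42
total_hours = 66745
lambda = 42 / 66745
lambda = 0.0006

0.0006


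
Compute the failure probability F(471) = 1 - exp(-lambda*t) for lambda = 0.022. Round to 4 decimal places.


lambda = 0.022, t = 471
lambda * t = 10.362
exp(-10.362) = 0.0
F(t) = 1 - 0.0
F(t) = 1.0

1.0


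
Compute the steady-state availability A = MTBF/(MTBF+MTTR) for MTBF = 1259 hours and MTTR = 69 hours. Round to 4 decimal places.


MTBF = 1259
MTTR = 69
MTBF + MTTR = 1328
A = 1259 / 1328
A = 0.948

0.948


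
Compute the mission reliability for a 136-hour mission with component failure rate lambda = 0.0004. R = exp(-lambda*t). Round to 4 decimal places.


lambda = 0.0004
mission_time = 136
lambda * t = 0.0004 * 136 = 0.0544
R = exp(-0.0544)
R = 0.9471

0.9471


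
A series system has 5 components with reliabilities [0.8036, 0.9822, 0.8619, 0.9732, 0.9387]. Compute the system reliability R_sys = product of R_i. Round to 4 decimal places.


Components: [0.8036, 0.9822, 0.8619, 0.9732, 0.9387]
After component 1 (R=0.8036): product = 0.8036
After component 2 (R=0.9822): product = 0.7893
After component 3 (R=0.8619): product = 0.6803
After component 4 (R=0.9732): product = 0.6621
After component 5 (R=0.9387): product = 0.6215
R_sys = 0.6215

0.6215


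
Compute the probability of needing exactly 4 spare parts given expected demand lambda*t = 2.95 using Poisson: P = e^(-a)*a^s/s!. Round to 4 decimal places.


a = 2.95, s = 4
e^(-a) = e^(-2.95) = 0.0523
a^s = 2.95^4 = 75.7335
s! = 24
P = 0.0523 * 75.7335 / 24
P = 0.1652

0.1652


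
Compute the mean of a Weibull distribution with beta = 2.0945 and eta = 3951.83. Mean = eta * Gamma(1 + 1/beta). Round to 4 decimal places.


beta = 2.0945, eta = 3951.83
1/beta = 0.4774
1 + 1/beta = 1.4774
Gamma(1.4774) = 0.8857
Mean = 3951.83 * 0.8857
Mean = 3500.1745

3500.1745


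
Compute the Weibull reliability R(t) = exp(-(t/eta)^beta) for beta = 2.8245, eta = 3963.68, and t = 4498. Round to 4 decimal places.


beta = 2.8245, eta = 3963.68, t = 4498
t/eta = 4498 / 3963.68 = 1.1348
(t/eta)^beta = 1.1348^2.8245 = 1.4293
R(t) = exp(-1.4293)
R(t) = 0.2395

0.2395


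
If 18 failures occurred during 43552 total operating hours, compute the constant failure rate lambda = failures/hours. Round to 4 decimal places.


failures = 18
total_hours = 43552
lambda = 18 / 43552
lambda = 0.0004

0.0004


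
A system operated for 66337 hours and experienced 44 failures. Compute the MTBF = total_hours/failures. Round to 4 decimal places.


total_hours = 66337
failures = 44
MTBF = 66337 / 44
MTBF = 1507.6591

1507.6591


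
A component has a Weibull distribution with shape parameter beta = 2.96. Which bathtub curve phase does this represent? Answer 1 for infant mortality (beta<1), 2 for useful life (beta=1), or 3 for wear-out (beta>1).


beta = 2.96
Compare beta to 1:
beta < 1 => infant mortality (phase 1)
beta = 1 => useful life (phase 2)
beta > 1 => wear-out (phase 3)
Since beta = 2.96, this is wear-out (increasing failure rate)
Phase = 3

3


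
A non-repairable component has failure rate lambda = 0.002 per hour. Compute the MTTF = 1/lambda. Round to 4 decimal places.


lambda = 0.002
MTTF = 1 / 0.002
MTTF = 500.0

500.0


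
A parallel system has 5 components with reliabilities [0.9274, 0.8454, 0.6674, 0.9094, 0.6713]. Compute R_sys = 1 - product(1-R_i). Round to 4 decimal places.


Components: [0.9274, 0.8454, 0.6674, 0.9094, 0.6713]
(1 - 0.9274) = 0.0726, running product = 0.0726
(1 - 0.8454) = 0.1546, running product = 0.0112
(1 - 0.6674) = 0.3326, running product = 0.0037
(1 - 0.9094) = 0.0906, running product = 0.0003
(1 - 0.6713) = 0.3287, running product = 0.0001
Product of (1-R_i) = 0.0001
R_sys = 1 - 0.0001 = 0.9999

0.9999


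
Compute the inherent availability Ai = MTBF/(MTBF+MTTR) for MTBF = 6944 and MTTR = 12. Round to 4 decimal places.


MTBF = 6944
MTTR = 12
MTBF + MTTR = 6956
Ai = 6944 / 6956
Ai = 0.9983

0.9983


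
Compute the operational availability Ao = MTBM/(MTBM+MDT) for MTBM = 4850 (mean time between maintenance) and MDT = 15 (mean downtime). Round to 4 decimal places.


MTBM = 4850
MDT = 15
MTBM + MDT = 4865
Ao = 4850 / 4865
Ao = 0.9969

0.9969


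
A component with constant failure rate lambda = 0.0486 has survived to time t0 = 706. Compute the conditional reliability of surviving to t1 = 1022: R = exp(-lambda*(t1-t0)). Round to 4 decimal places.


lambda = 0.0486
t0 = 706, t1 = 1022
t1 - t0 = 316
lambda * (t1-t0) = 0.0486 * 316 = 15.3576
R = exp(-15.3576)
R = 0.0

0.0


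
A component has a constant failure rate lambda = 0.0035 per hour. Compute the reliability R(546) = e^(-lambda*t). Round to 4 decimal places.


lambda = 0.0035
t = 546
lambda * t = 1.911
R(t) = e^(-1.911)
R(t) = 0.1479

0.1479


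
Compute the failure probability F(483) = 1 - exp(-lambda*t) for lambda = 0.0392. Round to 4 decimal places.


lambda = 0.0392, t = 483
lambda * t = 18.9336
exp(-18.9336) = 0.0
F(t) = 1 - 0.0
F(t) = 1.0

1.0


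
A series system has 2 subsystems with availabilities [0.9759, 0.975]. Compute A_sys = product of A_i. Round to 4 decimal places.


Subsystems: [0.9759, 0.975]
After subsystem 1 (A=0.9759): product = 0.9759
After subsystem 2 (A=0.975): product = 0.9515
A_sys = 0.9515

0.9515


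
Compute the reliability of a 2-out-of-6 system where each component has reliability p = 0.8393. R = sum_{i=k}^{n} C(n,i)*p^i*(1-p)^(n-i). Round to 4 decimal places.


k = 2, n = 6, p = 0.8393
i=2: C(6,2)=15 * 0.8393^2 * 0.1607^4 = 0.007
i=3: C(6,3)=20 * 0.8393^3 * 0.1607^3 = 0.0491
i=4: C(6,4)=15 * 0.8393^4 * 0.1607^2 = 0.1922
i=5: C(6,5)=6 * 0.8393^5 * 0.1607^1 = 0.4016
i=6: C(6,6)=1 * 0.8393^6 * 0.1607^0 = 0.3495
R = sum of terms = 0.9994

0.9994


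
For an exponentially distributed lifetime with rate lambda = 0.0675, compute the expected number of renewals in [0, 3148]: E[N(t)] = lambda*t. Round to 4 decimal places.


lambda = 0.0675
t = 3148
E[N(t)] = lambda * t
E[N(t)] = 0.0675 * 3148
E[N(t)] = 212.49

212.49


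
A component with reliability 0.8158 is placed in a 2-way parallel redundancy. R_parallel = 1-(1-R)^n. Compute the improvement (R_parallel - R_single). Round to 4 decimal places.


R_single = 0.8158, n = 2
1 - R_single = 0.1842
(1 - R_single)^n = 0.1842^2 = 0.0339
R_parallel = 1 - 0.0339 = 0.9661
Improvement = 0.9661 - 0.8158
Improvement = 0.1503

0.1503


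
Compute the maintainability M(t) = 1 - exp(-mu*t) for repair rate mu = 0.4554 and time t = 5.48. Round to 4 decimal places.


mu = 0.4554, t = 5.48
mu * t = 0.4554 * 5.48 = 2.4956
exp(-2.4956) = 0.0824
M(t) = 1 - 0.0824
M(t) = 0.9176

0.9176


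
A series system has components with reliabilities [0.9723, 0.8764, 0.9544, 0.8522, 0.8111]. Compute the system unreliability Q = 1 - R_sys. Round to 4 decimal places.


Components: [0.9723, 0.8764, 0.9544, 0.8522, 0.8111]
After component 1: product = 0.9723
After component 2: product = 0.8521
After component 3: product = 0.8133
After component 4: product = 0.6931
After component 5: product = 0.5621
R_sys = 0.5621
Q = 1 - 0.5621 = 0.4379

0.4379


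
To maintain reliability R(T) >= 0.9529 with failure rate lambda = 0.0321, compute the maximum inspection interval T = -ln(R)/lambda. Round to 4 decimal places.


R_target = 0.9529
lambda = 0.0321
-ln(0.9529) = 0.0482
T = 0.0482 / 0.0321
T = 1.503

1.503


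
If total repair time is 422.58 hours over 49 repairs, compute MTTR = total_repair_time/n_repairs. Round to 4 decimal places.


total_repair_time = 422.58
n_repairs = 49
MTTR = 422.58 / 49
MTTR = 8.6241

8.6241


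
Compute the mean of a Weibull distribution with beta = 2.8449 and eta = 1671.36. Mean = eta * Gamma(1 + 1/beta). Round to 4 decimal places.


beta = 2.8449, eta = 1671.36
1/beta = 0.3515
1 + 1/beta = 1.3515
Gamma(1.3515) = 0.891
Mean = 1671.36 * 0.891
Mean = 1489.1811

1489.1811


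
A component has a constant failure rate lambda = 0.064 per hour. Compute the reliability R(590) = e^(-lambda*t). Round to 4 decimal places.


lambda = 0.064
t = 590
lambda * t = 37.76
R(t) = e^(-37.76)
R(t) = 0.0

0.0


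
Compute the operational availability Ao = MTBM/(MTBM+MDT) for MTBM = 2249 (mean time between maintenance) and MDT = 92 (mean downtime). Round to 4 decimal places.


MTBM = 2249
MDT = 92
MTBM + MDT = 2341
Ao = 2249 / 2341
Ao = 0.9607

0.9607


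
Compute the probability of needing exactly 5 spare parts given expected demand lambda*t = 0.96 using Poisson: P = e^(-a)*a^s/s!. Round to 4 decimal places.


a = 0.96, s = 5
e^(-a) = e^(-0.96) = 0.3829
a^s = 0.96^5 = 0.8154
s! = 120
P = 0.3829 * 0.8154 / 120
P = 0.0026

0.0026


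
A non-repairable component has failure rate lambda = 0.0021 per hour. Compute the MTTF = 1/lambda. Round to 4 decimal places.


lambda = 0.0021
MTTF = 1 / 0.0021
MTTF = 476.1905

476.1905


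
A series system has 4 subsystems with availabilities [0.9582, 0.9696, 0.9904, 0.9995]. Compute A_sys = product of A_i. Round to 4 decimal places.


Subsystems: [0.9582, 0.9696, 0.9904, 0.9995]
After subsystem 1 (A=0.9582): product = 0.9582
After subsystem 2 (A=0.9696): product = 0.9291
After subsystem 3 (A=0.9904): product = 0.9202
After subsystem 4 (A=0.9995): product = 0.9197
A_sys = 0.9197

0.9197


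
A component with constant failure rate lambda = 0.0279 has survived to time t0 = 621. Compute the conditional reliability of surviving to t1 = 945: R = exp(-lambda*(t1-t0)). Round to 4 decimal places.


lambda = 0.0279
t0 = 621, t1 = 945
t1 - t0 = 324
lambda * (t1-t0) = 0.0279 * 324 = 9.0396
R = exp(-9.0396)
R = 0.0001

0.0001


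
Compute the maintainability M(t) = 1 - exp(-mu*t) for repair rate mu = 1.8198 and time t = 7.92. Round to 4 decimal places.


mu = 1.8198, t = 7.92
mu * t = 1.8198 * 7.92 = 14.4128
exp(-14.4128) = 0.0
M(t) = 1 - 0.0
M(t) = 1.0

1.0


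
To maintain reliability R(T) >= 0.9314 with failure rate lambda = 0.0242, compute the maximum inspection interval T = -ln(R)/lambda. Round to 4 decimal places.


R_target = 0.9314
lambda = 0.0242
-ln(0.9314) = 0.0711
T = 0.0711 / 0.0242
T = 2.9366

2.9366


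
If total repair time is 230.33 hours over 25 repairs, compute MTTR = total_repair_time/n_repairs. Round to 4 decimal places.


total_repair_time = 230.33
n_repairs = 25
MTTR = 230.33 / 25
MTTR = 9.2132

9.2132


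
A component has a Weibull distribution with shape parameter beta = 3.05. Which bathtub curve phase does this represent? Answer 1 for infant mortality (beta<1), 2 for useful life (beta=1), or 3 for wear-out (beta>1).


beta = 3.05
Compare beta to 1:
beta < 1 => infant mortality (phase 1)
beta = 1 => useful life (phase 2)
beta > 1 => wear-out (phase 3)
Since beta = 3.05, this is wear-out (increasing failure rate)
Phase = 3

3


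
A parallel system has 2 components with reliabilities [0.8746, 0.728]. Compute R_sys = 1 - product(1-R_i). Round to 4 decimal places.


Components: [0.8746, 0.728]
(1 - 0.8746) = 0.1254, running product = 0.1254
(1 - 0.728) = 0.272, running product = 0.0341
Product of (1-R_i) = 0.0341
R_sys = 1 - 0.0341 = 0.9659

0.9659


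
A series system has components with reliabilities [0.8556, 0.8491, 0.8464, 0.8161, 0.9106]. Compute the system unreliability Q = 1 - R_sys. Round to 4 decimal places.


Components: [0.8556, 0.8491, 0.8464, 0.8161, 0.9106]
After component 1: product = 0.8556
After component 2: product = 0.7265
After component 3: product = 0.6149
After component 4: product = 0.5018
After component 5: product = 0.457
R_sys = 0.457
Q = 1 - 0.457 = 0.543

0.543


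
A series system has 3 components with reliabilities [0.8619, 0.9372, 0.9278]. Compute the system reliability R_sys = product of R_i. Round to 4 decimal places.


Components: [0.8619, 0.9372, 0.9278]
After component 1 (R=0.8619): product = 0.8619
After component 2 (R=0.9372): product = 0.8078
After component 3 (R=0.9278): product = 0.7495
R_sys = 0.7495

0.7495


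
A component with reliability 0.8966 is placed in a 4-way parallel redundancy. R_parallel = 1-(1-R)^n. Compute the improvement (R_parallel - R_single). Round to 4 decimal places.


R_single = 0.8966, n = 4
1 - R_single = 0.1034
(1 - R_single)^n = 0.1034^4 = 0.0001
R_parallel = 1 - 0.0001 = 0.9999
Improvement = 0.9999 - 0.8966
Improvement = 0.1033

0.1033


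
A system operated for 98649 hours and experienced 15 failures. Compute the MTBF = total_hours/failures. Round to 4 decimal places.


total_hours = 98649
failures = 15
MTBF = 98649 / 15
MTBF = 6576.6

6576.6


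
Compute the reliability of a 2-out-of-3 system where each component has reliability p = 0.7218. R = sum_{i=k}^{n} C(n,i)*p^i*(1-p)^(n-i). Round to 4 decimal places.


k = 2, n = 3, p = 0.7218
i=2: C(3,2)=3 * 0.7218^2 * 0.2782^1 = 0.4348
i=3: C(3,3)=1 * 0.7218^3 * 0.2782^0 = 0.3761
R = sum of terms = 0.8109

0.8109


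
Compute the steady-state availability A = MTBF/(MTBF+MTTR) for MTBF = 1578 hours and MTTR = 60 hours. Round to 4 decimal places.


MTBF = 1578
MTTR = 60
MTBF + MTTR = 1638
A = 1578 / 1638
A = 0.9634

0.9634


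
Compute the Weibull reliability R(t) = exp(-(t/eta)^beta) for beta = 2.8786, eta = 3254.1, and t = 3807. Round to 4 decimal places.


beta = 2.8786, eta = 3254.1, t = 3807
t/eta = 3807 / 3254.1 = 1.1699
(t/eta)^beta = 1.1699^2.8786 = 1.571
R(t) = exp(-1.571)
R(t) = 0.2078

0.2078


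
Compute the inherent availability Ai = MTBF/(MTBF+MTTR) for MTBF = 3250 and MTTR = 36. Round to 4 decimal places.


MTBF = 3250
MTTR = 36
MTBF + MTTR = 3286
Ai = 3250 / 3286
Ai = 0.989

0.989


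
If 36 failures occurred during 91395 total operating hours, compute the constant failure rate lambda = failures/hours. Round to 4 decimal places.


failures = 36
total_hours = 91395
lambda = 36 / 91395
lambda = 0.0004

0.0004


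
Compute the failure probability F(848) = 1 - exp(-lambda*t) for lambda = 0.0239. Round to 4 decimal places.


lambda = 0.0239, t = 848
lambda * t = 20.2672
exp(-20.2672) = 0.0
F(t) = 1 - 0.0
F(t) = 1.0

1.0


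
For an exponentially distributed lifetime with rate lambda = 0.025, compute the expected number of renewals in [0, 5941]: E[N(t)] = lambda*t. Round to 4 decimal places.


lambda = 0.025
t = 5941
E[N(t)] = lambda * t
E[N(t)] = 0.025 * 5941
E[N(t)] = 148.525

148.525


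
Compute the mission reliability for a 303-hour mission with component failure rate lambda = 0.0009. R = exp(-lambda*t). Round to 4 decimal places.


lambda = 0.0009
mission_time = 303
lambda * t = 0.0009 * 303 = 0.2727
R = exp(-0.2727)
R = 0.7613

0.7613


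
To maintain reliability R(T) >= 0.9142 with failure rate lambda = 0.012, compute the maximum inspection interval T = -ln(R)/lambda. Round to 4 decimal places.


R_target = 0.9142
lambda = 0.012
-ln(0.9142) = 0.0897
T = 0.0897 / 0.012
T = 7.4755

7.4755


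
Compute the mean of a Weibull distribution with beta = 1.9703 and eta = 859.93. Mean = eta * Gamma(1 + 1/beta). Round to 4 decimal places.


beta = 1.9703, eta = 859.93
1/beta = 0.5075
1 + 1/beta = 1.5075
Gamma(1.5075) = 0.8865
Mean = 859.93 * 0.8865
Mean = 762.3229

762.3229


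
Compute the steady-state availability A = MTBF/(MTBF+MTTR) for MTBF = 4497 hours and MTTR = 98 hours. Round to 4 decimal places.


MTBF = 4497
MTTR = 98
MTBF + MTTR = 4595
A = 4497 / 4595
A = 0.9787

0.9787


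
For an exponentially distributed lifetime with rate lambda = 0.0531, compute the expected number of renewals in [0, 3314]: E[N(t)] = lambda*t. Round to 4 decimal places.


lambda = 0.0531
t = 3314
E[N(t)] = lambda * t
E[N(t)] = 0.0531 * 3314
E[N(t)] = 175.9734

175.9734


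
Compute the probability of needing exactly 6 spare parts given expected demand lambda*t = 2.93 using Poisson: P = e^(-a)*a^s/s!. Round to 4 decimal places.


a = 2.93, s = 6
e^(-a) = e^(-2.93) = 0.0534
a^s = 2.93^6 = 632.7115
s! = 720
P = 0.0534 * 632.7115 / 720
P = 0.0469

0.0469


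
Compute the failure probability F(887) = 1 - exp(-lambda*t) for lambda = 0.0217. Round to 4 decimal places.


lambda = 0.0217, t = 887
lambda * t = 19.2479
exp(-19.2479) = 0.0
F(t) = 1 - 0.0
F(t) = 1.0

1.0


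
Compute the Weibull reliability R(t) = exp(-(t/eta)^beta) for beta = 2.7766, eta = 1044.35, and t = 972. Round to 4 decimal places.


beta = 2.7766, eta = 1044.35, t = 972
t/eta = 972 / 1044.35 = 0.9307
(t/eta)^beta = 0.9307^2.7766 = 0.8193
R(t) = exp(-0.8193)
R(t) = 0.4408

0.4408


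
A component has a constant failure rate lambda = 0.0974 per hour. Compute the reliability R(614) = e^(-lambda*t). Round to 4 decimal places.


lambda = 0.0974
t = 614
lambda * t = 59.8036
R(t) = e^(-59.8036)
R(t) = 0.0

0.0


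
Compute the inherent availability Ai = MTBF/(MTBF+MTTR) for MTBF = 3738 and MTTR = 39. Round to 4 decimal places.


MTBF = 3738
MTTR = 39
MTBF + MTTR = 3777
Ai = 3738 / 3777
Ai = 0.9897

0.9897


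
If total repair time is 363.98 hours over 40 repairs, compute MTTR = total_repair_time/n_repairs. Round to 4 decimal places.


total_repair_time = 363.98
n_repairs = 40
MTTR = 363.98 / 40
MTTR = 9.0995

9.0995


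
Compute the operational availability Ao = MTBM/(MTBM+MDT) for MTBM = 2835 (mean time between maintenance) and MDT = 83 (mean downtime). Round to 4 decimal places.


MTBM = 2835
MDT = 83
MTBM + MDT = 2918
Ao = 2835 / 2918
Ao = 0.9716

0.9716


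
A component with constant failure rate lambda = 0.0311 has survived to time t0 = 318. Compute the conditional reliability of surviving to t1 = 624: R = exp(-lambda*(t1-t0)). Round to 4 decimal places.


lambda = 0.0311
t0 = 318, t1 = 624
t1 - t0 = 306
lambda * (t1-t0) = 0.0311 * 306 = 9.5166
R = exp(-9.5166)
R = 0.0001

0.0001


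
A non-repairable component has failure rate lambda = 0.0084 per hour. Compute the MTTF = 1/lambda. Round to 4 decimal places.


lambda = 0.0084
MTTF = 1 / 0.0084
MTTF = 119.0476

119.0476


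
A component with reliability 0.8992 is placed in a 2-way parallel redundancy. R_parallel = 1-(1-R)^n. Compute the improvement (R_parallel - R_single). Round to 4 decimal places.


R_single = 0.8992, n = 2
1 - R_single = 0.1008
(1 - R_single)^n = 0.1008^2 = 0.0102
R_parallel = 1 - 0.0102 = 0.9898
Improvement = 0.9898 - 0.8992
Improvement = 0.0906

0.0906


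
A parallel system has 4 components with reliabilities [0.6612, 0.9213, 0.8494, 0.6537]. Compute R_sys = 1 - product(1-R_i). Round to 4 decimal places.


Components: [0.6612, 0.9213, 0.8494, 0.6537]
(1 - 0.6612) = 0.3388, running product = 0.3388
(1 - 0.9213) = 0.0787, running product = 0.0267
(1 - 0.8494) = 0.1506, running product = 0.004
(1 - 0.6537) = 0.3463, running product = 0.0014
Product of (1-R_i) = 0.0014
R_sys = 1 - 0.0014 = 0.9986

0.9986


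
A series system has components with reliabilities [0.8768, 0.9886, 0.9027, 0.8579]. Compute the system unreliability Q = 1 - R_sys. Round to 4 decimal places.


Components: [0.8768, 0.9886, 0.9027, 0.8579]
After component 1: product = 0.8768
After component 2: product = 0.8668
After component 3: product = 0.7825
After component 4: product = 0.6713
R_sys = 0.6713
Q = 1 - 0.6713 = 0.3287

0.3287


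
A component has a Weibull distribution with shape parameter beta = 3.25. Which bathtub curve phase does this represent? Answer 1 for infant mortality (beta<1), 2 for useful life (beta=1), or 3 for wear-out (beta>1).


beta = 3.25
Compare beta to 1:
beta < 1 => infant mortality (phase 1)
beta = 1 => useful life (phase 2)
beta > 1 => wear-out (phase 3)
Since beta = 3.25, this is wear-out (increasing failure rate)
Phase = 3

3


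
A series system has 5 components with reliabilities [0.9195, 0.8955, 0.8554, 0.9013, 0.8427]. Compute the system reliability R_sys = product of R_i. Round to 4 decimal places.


Components: [0.9195, 0.8955, 0.8554, 0.9013, 0.8427]
After component 1 (R=0.9195): product = 0.9195
After component 2 (R=0.8955): product = 0.8234
After component 3 (R=0.8554): product = 0.7043
After component 4 (R=0.9013): product = 0.6348
After component 5 (R=0.8427): product = 0.535
R_sys = 0.535

0.535


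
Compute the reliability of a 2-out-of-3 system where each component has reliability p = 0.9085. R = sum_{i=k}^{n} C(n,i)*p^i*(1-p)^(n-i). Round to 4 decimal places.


k = 2, n = 3, p = 0.9085
i=2: C(3,2)=3 * 0.9085^2 * 0.0915^1 = 0.2266
i=3: C(3,3)=1 * 0.9085^3 * 0.0915^0 = 0.7499
R = sum of terms = 0.9764

0.9764


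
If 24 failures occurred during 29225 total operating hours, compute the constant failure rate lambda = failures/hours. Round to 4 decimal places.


failures = 24
total_hours = 29225
lambda = 24 / 29225
lambda = 0.0008

0.0008


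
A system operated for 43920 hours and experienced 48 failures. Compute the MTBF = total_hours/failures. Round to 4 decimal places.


total_hours = 43920
failures = 48
MTBF = 43920 / 48
MTBF = 915.0

915.0


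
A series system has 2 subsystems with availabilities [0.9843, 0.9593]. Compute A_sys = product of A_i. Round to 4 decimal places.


Subsystems: [0.9843, 0.9593]
After subsystem 1 (A=0.9843): product = 0.9843
After subsystem 2 (A=0.9593): product = 0.9442
A_sys = 0.9442

0.9442


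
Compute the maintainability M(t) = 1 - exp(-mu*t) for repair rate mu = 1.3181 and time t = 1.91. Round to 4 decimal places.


mu = 1.3181, t = 1.91
mu * t = 1.3181 * 1.91 = 2.5176
exp(-2.5176) = 0.0807
M(t) = 1 - 0.0807
M(t) = 0.9193

0.9193


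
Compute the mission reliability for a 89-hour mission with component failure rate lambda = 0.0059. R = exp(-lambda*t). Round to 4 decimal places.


lambda = 0.0059
mission_time = 89
lambda * t = 0.0059 * 89 = 0.5251
R = exp(-0.5251)
R = 0.5915

0.5915


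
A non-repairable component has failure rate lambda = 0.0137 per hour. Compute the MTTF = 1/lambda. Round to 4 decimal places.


lambda = 0.0137
MTTF = 1 / 0.0137
MTTF = 72.9927

72.9927


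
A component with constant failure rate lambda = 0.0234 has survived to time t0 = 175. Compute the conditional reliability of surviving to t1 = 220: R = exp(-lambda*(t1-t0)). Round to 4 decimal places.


lambda = 0.0234
t0 = 175, t1 = 220
t1 - t0 = 45
lambda * (t1-t0) = 0.0234 * 45 = 1.053
R = exp(-1.053)
R = 0.3489

0.3489


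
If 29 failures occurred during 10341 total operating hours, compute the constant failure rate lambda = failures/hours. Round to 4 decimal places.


failures = 29
total_hours = 10341
lambda = 29 / 10341
lambda = 0.0028

0.0028


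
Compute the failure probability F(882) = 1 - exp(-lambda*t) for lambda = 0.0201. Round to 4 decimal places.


lambda = 0.0201, t = 882
lambda * t = 17.7282
exp(-17.7282) = 0.0
F(t) = 1 - 0.0
F(t) = 1.0

1.0


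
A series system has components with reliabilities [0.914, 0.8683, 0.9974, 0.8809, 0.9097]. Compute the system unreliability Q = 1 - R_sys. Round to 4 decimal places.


Components: [0.914, 0.8683, 0.9974, 0.8809, 0.9097]
After component 1: product = 0.914
After component 2: product = 0.7936
After component 3: product = 0.7916
After component 4: product = 0.6973
After component 5: product = 0.6343
R_sys = 0.6343
Q = 1 - 0.6343 = 0.3657

0.3657


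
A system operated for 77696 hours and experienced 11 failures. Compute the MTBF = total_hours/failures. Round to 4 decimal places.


total_hours = 77696
failures = 11
MTBF = 77696 / 11
MTBF = 7063.2727

7063.2727


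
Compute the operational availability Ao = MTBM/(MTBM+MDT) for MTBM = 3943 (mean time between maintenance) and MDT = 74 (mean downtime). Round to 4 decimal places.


MTBM = 3943
MDT = 74
MTBM + MDT = 4017
Ao = 3943 / 4017
Ao = 0.9816

0.9816


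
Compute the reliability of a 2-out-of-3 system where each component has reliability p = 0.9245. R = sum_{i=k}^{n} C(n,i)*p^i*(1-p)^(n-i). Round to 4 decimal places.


k = 2, n = 3, p = 0.9245
i=2: C(3,2)=3 * 0.9245^2 * 0.0755^1 = 0.1936
i=3: C(3,3)=1 * 0.9245^3 * 0.0755^0 = 0.7902
R = sum of terms = 0.9838

0.9838


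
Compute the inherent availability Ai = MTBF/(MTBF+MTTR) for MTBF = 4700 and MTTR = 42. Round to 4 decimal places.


MTBF = 4700
MTTR = 42
MTBF + MTTR = 4742
Ai = 4700 / 4742
Ai = 0.9911

0.9911


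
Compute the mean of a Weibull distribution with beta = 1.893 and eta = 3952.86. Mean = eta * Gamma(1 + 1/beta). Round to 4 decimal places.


beta = 1.893, eta = 3952.86
1/beta = 0.5283
1 + 1/beta = 1.5283
Gamma(1.5283) = 0.8875
Mean = 3952.86 * 0.8875
Mean = 3508.0442

3508.0442


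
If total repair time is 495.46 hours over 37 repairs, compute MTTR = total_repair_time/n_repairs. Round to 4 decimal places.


total_repair_time = 495.46
n_repairs = 37
MTTR = 495.46 / 37
MTTR = 13.3908

13.3908


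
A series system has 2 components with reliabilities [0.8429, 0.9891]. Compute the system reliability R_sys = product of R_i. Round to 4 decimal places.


Components: [0.8429, 0.9891]
After component 1 (R=0.8429): product = 0.8429
After component 2 (R=0.9891): product = 0.8337
R_sys = 0.8337

0.8337


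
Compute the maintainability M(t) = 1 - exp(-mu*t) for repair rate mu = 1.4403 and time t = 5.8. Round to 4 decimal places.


mu = 1.4403, t = 5.8
mu * t = 1.4403 * 5.8 = 8.3537
exp(-8.3537) = 0.0002
M(t) = 1 - 0.0002
M(t) = 0.9998

0.9998


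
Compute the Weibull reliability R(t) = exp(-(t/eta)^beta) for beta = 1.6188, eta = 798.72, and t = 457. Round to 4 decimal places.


beta = 1.6188, eta = 798.72, t = 457
t/eta = 457 / 798.72 = 0.5722
(t/eta)^beta = 0.5722^1.6188 = 0.405
R(t) = exp(-0.405)
R(t) = 0.667

0.667


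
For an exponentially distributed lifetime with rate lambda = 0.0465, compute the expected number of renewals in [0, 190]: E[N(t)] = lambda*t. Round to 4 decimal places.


lambda = 0.0465
t = 190
E[N(t)] = lambda * t
E[N(t)] = 0.0465 * 190
E[N(t)] = 8.835

8.835


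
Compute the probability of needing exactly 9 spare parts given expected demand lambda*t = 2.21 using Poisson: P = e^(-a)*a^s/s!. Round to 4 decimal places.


a = 2.21, s = 9
e^(-a) = e^(-2.21) = 0.1097
a^s = 2.21^9 = 1257.5651
s! = 362880
P = 0.1097 * 1257.5651 / 362880
P = 0.0004

0.0004


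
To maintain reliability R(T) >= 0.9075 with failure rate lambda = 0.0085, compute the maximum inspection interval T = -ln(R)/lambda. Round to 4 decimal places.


R_target = 0.9075
lambda = 0.0085
-ln(0.9075) = 0.0971
T = 0.0971 / 0.0085
T = 11.419

11.419


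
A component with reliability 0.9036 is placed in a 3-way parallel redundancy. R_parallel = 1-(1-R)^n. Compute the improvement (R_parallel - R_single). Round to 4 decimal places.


R_single = 0.9036, n = 3
1 - R_single = 0.0964
(1 - R_single)^n = 0.0964^3 = 0.0009
R_parallel = 1 - 0.0009 = 0.9991
Improvement = 0.9991 - 0.9036
Improvement = 0.0955

0.0955


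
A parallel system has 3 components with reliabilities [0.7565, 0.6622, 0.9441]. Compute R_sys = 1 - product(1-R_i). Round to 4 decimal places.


Components: [0.7565, 0.6622, 0.9441]
(1 - 0.7565) = 0.2435, running product = 0.2435
(1 - 0.6622) = 0.3378, running product = 0.0823
(1 - 0.9441) = 0.0559, running product = 0.0046
Product of (1-R_i) = 0.0046
R_sys = 1 - 0.0046 = 0.9954

0.9954


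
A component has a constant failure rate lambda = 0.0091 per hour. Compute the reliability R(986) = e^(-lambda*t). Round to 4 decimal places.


lambda = 0.0091
t = 986
lambda * t = 8.9726
R(t) = e^(-8.9726)
R(t) = 0.0001

0.0001


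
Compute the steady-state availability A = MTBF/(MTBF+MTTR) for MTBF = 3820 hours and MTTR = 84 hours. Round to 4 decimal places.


MTBF = 3820
MTTR = 84
MTBF + MTTR = 3904
A = 3820 / 3904
A = 0.9785

0.9785


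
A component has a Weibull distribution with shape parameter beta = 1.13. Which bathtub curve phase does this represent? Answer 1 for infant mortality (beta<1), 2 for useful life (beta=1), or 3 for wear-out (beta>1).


beta = 1.13
Compare beta to 1:
beta < 1 => infant mortality (phase 1)
beta = 1 => useful life (phase 2)
beta > 1 => wear-out (phase 3)
Since beta = 1.13, this is wear-out (increasing failure rate)
Phase = 3

3


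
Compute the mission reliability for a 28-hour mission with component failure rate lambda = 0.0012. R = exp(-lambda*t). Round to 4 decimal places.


lambda = 0.0012
mission_time = 28
lambda * t = 0.0012 * 28 = 0.0336
R = exp(-0.0336)
R = 0.967

0.967


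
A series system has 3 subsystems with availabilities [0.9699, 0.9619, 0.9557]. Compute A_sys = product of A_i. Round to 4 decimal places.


Subsystems: [0.9699, 0.9619, 0.9557]
After subsystem 1 (A=0.9699): product = 0.9699
After subsystem 2 (A=0.9619): product = 0.9329
After subsystem 3 (A=0.9557): product = 0.8916
A_sys = 0.8916

0.8916


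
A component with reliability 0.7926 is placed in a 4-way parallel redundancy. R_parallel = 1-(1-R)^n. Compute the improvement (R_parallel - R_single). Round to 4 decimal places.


R_single = 0.7926, n = 4
1 - R_single = 0.2074
(1 - R_single)^n = 0.2074^4 = 0.0019
R_parallel = 1 - 0.0019 = 0.9981
Improvement = 0.9981 - 0.7926
Improvement = 0.2055

0.2055


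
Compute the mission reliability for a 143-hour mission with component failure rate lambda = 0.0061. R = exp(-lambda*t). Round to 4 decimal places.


lambda = 0.0061
mission_time = 143
lambda * t = 0.0061 * 143 = 0.8723
R = exp(-0.8723)
R = 0.418

0.418


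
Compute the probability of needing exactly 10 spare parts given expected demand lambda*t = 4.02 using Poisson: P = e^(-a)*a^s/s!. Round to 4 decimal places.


a = 4.02, s = 10
e^(-a) = e^(-4.02) = 0.018
a^s = 4.02^10 = 1102200.3151
s! = 3628800
P = 0.018 * 1102200.3151 / 3628800
P = 0.0055

0.0055


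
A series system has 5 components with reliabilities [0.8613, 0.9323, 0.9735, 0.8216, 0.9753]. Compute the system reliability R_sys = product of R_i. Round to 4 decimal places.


Components: [0.8613, 0.9323, 0.9735, 0.8216, 0.9753]
After component 1 (R=0.8613): product = 0.8613
After component 2 (R=0.9323): product = 0.803
After component 3 (R=0.9735): product = 0.7817
After component 4 (R=0.8216): product = 0.6423
After component 5 (R=0.9753): product = 0.6264
R_sys = 0.6264

0.6264


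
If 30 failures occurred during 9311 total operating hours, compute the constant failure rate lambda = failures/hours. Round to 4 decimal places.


failures = 30
total_hours = 9311
lambda = 30 / 9311
lambda = 0.0032

0.0032


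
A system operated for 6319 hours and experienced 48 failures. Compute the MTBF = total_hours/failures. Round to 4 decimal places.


total_hours = 6319
failures = 48
MTBF = 6319 / 48
MTBF = 131.6458

131.6458


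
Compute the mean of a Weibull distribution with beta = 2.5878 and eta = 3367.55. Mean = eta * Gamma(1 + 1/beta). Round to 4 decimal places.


beta = 2.5878, eta = 3367.55
1/beta = 0.3864
1 + 1/beta = 1.3864
Gamma(1.3864) = 0.8881
Mean = 3367.55 * 0.8881
Mean = 2990.6791

2990.6791


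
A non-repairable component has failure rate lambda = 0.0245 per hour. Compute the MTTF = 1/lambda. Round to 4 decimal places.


lambda = 0.0245
MTTF = 1 / 0.0245
MTTF = 40.8163

40.8163


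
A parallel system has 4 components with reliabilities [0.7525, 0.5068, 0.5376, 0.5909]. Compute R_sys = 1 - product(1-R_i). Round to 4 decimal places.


Components: [0.7525, 0.5068, 0.5376, 0.5909]
(1 - 0.7525) = 0.2475, running product = 0.2475
(1 - 0.5068) = 0.4932, running product = 0.1221
(1 - 0.5376) = 0.4624, running product = 0.0564
(1 - 0.5909) = 0.4091, running product = 0.0231
Product of (1-R_i) = 0.0231
R_sys = 1 - 0.0231 = 0.9769

0.9769


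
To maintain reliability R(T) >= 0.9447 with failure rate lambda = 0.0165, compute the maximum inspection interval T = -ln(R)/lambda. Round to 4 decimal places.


R_target = 0.9447
lambda = 0.0165
-ln(0.9447) = 0.0569
T = 0.0569 / 0.0165
T = 3.4477

3.4477


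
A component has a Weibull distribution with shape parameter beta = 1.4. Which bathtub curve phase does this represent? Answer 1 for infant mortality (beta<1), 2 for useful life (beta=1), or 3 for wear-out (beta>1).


beta = 1.4
Compare beta to 1:
beta < 1 => infant mortality (phase 1)
beta = 1 => useful life (phase 2)
beta > 1 => wear-out (phase 3)
Since beta = 1.4, this is wear-out (increasing failure rate)
Phase = 3

3


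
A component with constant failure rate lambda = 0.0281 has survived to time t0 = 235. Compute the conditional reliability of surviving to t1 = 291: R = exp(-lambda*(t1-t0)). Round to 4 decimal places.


lambda = 0.0281
t0 = 235, t1 = 291
t1 - t0 = 56
lambda * (t1-t0) = 0.0281 * 56 = 1.5736
R = exp(-1.5736)
R = 0.2073

0.2073


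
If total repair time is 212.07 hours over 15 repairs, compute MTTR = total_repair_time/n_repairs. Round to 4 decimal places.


total_repair_time = 212.07
n_repairs = 15
MTTR = 212.07 / 15
MTTR = 14.138

14.138


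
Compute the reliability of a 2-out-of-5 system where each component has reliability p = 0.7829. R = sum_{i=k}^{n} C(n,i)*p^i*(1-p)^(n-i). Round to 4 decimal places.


k = 2, n = 5, p = 0.7829
i=2: C(5,2)=10 * 0.7829^2 * 0.2171^3 = 0.0627
i=3: C(5,3)=10 * 0.7829^3 * 0.2171^2 = 0.2262
i=4: C(5,4)=5 * 0.7829^4 * 0.2171^1 = 0.4078
i=5: C(5,5)=1 * 0.7829^5 * 0.2171^0 = 0.2941
R = sum of terms = 0.9908

0.9908


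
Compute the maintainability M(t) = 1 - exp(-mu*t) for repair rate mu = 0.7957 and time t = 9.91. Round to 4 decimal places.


mu = 0.7957, t = 9.91
mu * t = 0.7957 * 9.91 = 7.8854
exp(-7.8854) = 0.0004
M(t) = 1 - 0.0004
M(t) = 0.9996

0.9996


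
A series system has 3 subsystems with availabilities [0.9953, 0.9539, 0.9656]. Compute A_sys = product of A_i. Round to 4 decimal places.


Subsystems: [0.9953, 0.9539, 0.9656]
After subsystem 1 (A=0.9953): product = 0.9953
After subsystem 2 (A=0.9539): product = 0.9494
After subsystem 3 (A=0.9656): product = 0.9168
A_sys = 0.9168

0.9168


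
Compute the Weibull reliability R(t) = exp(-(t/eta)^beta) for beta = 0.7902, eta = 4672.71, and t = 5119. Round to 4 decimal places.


beta = 0.7902, eta = 4672.71, t = 5119
t/eta = 5119 / 4672.71 = 1.0955
(t/eta)^beta = 1.0955^0.7902 = 1.0747
R(t) = exp(-1.0747)
R(t) = 0.3414

0.3414


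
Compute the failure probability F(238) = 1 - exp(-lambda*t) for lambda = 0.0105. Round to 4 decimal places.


lambda = 0.0105, t = 238
lambda * t = 2.499
exp(-2.499) = 0.0822
F(t) = 1 - 0.0822
F(t) = 0.9178

0.9178


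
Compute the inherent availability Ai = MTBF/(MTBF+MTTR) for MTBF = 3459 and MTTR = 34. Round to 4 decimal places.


MTBF = 3459
MTTR = 34
MTBF + MTTR = 3493
Ai = 3459 / 3493
Ai = 0.9903

0.9903


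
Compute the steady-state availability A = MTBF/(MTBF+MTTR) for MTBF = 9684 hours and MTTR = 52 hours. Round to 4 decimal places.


MTBF = 9684
MTTR = 52
MTBF + MTTR = 9736
A = 9684 / 9736
A = 0.9947

0.9947


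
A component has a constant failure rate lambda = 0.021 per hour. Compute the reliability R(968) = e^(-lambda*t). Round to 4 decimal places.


lambda = 0.021
t = 968
lambda * t = 20.328
R(t) = e^(-20.328)
R(t) = 0.0

0.0


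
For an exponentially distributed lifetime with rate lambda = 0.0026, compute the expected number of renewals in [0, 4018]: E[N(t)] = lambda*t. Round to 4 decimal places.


lambda = 0.0026
t = 4018
E[N(t)] = lambda * t
E[N(t)] = 0.0026 * 4018
E[N(t)] = 10.4468

10.4468


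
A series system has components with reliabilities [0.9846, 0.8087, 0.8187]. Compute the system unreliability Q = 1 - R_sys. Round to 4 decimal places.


Components: [0.9846, 0.8087, 0.8187]
After component 1: product = 0.9846
After component 2: product = 0.7962
After component 3: product = 0.6519
R_sys = 0.6519
Q = 1 - 0.6519 = 0.3481

0.3481


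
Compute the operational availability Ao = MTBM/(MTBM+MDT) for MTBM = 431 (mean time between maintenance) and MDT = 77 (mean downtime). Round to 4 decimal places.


MTBM = 431
MDT = 77
MTBM + MDT = 508
Ao = 431 / 508
Ao = 0.8484

0.8484


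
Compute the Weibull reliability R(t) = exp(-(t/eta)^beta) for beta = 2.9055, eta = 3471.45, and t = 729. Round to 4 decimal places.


beta = 2.9055, eta = 3471.45, t = 729
t/eta = 729 / 3471.45 = 0.21
(t/eta)^beta = 0.21^2.9055 = 0.0107
R(t) = exp(-0.0107)
R(t) = 0.9893

0.9893


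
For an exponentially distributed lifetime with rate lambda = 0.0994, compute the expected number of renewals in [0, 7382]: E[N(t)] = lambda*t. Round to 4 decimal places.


lambda = 0.0994
t = 7382
E[N(t)] = lambda * t
E[N(t)] = 0.0994 * 7382
E[N(t)] = 733.7708

733.7708


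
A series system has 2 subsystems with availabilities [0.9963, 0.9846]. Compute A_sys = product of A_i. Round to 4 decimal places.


Subsystems: [0.9963, 0.9846]
After subsystem 1 (A=0.9963): product = 0.9963
After subsystem 2 (A=0.9846): product = 0.981
A_sys = 0.981

0.981


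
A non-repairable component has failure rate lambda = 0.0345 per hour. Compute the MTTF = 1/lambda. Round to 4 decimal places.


lambda = 0.0345
MTTF = 1 / 0.0345
MTTF = 28.9855

28.9855
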